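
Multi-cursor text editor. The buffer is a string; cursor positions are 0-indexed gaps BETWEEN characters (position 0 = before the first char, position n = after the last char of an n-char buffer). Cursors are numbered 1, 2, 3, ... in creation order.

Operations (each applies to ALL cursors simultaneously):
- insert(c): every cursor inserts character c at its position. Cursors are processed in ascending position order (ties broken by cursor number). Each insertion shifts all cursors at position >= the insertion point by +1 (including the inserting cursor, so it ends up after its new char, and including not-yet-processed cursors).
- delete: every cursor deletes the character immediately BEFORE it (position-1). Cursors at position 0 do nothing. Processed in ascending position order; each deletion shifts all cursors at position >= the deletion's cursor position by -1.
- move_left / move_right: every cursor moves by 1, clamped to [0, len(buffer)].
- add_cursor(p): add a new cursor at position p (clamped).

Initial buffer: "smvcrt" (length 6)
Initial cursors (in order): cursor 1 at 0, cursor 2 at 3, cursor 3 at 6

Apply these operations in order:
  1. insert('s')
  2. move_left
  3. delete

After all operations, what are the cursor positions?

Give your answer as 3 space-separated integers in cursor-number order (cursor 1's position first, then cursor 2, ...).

Answer: 0 3 6

Derivation:
After op 1 (insert('s')): buffer="ssmvscrts" (len 9), cursors c1@1 c2@5 c3@9, authorship 1...2...3
After op 2 (move_left): buffer="ssmvscrts" (len 9), cursors c1@0 c2@4 c3@8, authorship 1...2...3
After op 3 (delete): buffer="ssmscrs" (len 7), cursors c1@0 c2@3 c3@6, authorship 1..2..3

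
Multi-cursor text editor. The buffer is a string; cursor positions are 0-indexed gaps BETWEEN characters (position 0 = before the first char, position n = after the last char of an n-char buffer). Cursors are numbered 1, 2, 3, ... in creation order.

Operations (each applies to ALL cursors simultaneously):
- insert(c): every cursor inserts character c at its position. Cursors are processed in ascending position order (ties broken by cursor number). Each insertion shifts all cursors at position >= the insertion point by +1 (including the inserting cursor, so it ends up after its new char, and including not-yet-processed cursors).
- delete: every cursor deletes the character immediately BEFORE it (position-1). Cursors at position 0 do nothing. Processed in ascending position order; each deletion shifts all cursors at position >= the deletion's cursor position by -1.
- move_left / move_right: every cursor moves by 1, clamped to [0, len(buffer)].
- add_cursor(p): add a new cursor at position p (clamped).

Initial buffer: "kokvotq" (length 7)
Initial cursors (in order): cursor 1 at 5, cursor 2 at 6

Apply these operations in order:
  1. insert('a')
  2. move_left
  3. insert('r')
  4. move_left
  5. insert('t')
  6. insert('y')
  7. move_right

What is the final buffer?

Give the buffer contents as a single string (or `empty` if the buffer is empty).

After op 1 (insert('a')): buffer="kokvoataq" (len 9), cursors c1@6 c2@8, authorship .....1.2.
After op 2 (move_left): buffer="kokvoataq" (len 9), cursors c1@5 c2@7, authorship .....1.2.
After op 3 (insert('r')): buffer="kokvoratraq" (len 11), cursors c1@6 c2@9, authorship .....11.22.
After op 4 (move_left): buffer="kokvoratraq" (len 11), cursors c1@5 c2@8, authorship .....11.22.
After op 5 (insert('t')): buffer="kokvotrattraq" (len 13), cursors c1@6 c2@10, authorship .....111.222.
After op 6 (insert('y')): buffer="kokvotyrattyraq" (len 15), cursors c1@7 c2@12, authorship .....1111.2222.
After op 7 (move_right): buffer="kokvotyrattyraq" (len 15), cursors c1@8 c2@13, authorship .....1111.2222.

Answer: kokvotyrattyraq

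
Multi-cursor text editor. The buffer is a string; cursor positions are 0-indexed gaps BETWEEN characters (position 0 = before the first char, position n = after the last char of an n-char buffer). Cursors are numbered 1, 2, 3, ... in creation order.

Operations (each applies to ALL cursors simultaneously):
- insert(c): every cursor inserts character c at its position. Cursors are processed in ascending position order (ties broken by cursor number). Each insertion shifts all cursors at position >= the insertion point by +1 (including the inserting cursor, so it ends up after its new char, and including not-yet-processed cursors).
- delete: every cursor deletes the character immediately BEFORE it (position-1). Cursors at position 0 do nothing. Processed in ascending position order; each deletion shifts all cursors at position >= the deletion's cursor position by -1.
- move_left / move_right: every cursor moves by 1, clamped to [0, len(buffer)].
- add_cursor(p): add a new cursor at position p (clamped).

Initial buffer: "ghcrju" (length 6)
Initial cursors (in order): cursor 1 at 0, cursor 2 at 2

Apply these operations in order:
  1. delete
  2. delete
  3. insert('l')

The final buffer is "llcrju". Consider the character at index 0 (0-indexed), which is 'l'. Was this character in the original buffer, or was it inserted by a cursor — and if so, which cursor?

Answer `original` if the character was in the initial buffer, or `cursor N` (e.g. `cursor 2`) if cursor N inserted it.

After op 1 (delete): buffer="gcrju" (len 5), cursors c1@0 c2@1, authorship .....
After op 2 (delete): buffer="crju" (len 4), cursors c1@0 c2@0, authorship ....
After op 3 (insert('l')): buffer="llcrju" (len 6), cursors c1@2 c2@2, authorship 12....
Authorship (.=original, N=cursor N): 1 2 . . . .
Index 0: author = 1

Answer: cursor 1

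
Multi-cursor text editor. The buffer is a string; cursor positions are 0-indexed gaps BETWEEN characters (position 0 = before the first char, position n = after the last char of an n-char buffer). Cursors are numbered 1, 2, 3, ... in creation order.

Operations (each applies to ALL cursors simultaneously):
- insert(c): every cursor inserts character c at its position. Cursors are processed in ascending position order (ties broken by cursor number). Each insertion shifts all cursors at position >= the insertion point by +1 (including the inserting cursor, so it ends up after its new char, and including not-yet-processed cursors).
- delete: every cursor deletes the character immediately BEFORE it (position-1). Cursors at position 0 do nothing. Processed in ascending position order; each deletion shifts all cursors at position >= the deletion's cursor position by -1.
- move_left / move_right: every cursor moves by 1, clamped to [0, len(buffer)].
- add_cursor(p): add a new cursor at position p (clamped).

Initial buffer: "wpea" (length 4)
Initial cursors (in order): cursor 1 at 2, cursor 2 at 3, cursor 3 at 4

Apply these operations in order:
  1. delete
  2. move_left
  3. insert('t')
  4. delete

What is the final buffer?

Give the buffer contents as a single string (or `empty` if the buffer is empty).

Answer: w

Derivation:
After op 1 (delete): buffer="w" (len 1), cursors c1@1 c2@1 c3@1, authorship .
After op 2 (move_left): buffer="w" (len 1), cursors c1@0 c2@0 c3@0, authorship .
After op 3 (insert('t')): buffer="tttw" (len 4), cursors c1@3 c2@3 c3@3, authorship 123.
After op 4 (delete): buffer="w" (len 1), cursors c1@0 c2@0 c3@0, authorship .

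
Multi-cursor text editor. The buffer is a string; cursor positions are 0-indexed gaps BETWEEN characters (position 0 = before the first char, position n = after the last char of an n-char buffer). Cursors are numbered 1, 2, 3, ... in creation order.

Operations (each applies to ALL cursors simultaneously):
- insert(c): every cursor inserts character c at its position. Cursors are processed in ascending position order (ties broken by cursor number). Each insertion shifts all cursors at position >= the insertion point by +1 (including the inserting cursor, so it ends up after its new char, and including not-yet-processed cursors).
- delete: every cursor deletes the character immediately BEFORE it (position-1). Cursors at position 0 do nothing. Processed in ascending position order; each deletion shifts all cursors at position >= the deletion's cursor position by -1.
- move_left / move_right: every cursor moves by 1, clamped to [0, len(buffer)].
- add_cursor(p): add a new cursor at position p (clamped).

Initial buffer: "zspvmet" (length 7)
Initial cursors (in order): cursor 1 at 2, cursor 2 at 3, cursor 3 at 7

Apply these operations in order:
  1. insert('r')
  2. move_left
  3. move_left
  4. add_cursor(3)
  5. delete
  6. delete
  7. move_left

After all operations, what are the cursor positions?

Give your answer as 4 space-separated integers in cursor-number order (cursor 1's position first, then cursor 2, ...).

Answer: 0 0 2 0

Derivation:
After op 1 (insert('r')): buffer="zsrprvmetr" (len 10), cursors c1@3 c2@5 c3@10, authorship ..1.2....3
After op 2 (move_left): buffer="zsrprvmetr" (len 10), cursors c1@2 c2@4 c3@9, authorship ..1.2....3
After op 3 (move_left): buffer="zsrprvmetr" (len 10), cursors c1@1 c2@3 c3@8, authorship ..1.2....3
After op 4 (add_cursor(3)): buffer="zsrprvmetr" (len 10), cursors c1@1 c2@3 c4@3 c3@8, authorship ..1.2....3
After op 5 (delete): buffer="prvmtr" (len 6), cursors c1@0 c2@0 c4@0 c3@4, authorship .2...3
After op 6 (delete): buffer="prvtr" (len 5), cursors c1@0 c2@0 c4@0 c3@3, authorship .2..3
After op 7 (move_left): buffer="prvtr" (len 5), cursors c1@0 c2@0 c4@0 c3@2, authorship .2..3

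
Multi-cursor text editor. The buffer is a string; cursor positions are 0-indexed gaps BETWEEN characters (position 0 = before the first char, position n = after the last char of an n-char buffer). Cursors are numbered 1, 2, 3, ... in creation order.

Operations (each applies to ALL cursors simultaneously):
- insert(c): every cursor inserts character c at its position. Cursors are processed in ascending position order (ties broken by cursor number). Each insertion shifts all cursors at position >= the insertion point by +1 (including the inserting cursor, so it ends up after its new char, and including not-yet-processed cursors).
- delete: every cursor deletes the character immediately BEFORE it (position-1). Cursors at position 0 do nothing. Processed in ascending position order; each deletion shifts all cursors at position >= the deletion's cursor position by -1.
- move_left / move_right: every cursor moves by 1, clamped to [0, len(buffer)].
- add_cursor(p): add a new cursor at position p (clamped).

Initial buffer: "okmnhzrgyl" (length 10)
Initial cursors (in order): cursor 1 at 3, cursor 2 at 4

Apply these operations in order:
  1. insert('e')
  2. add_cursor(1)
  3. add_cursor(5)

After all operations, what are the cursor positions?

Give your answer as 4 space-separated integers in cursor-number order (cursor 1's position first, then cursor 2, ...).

After op 1 (insert('e')): buffer="okmenehzrgyl" (len 12), cursors c1@4 c2@6, authorship ...1.2......
After op 2 (add_cursor(1)): buffer="okmenehzrgyl" (len 12), cursors c3@1 c1@4 c2@6, authorship ...1.2......
After op 3 (add_cursor(5)): buffer="okmenehzrgyl" (len 12), cursors c3@1 c1@4 c4@5 c2@6, authorship ...1.2......

Answer: 4 6 1 5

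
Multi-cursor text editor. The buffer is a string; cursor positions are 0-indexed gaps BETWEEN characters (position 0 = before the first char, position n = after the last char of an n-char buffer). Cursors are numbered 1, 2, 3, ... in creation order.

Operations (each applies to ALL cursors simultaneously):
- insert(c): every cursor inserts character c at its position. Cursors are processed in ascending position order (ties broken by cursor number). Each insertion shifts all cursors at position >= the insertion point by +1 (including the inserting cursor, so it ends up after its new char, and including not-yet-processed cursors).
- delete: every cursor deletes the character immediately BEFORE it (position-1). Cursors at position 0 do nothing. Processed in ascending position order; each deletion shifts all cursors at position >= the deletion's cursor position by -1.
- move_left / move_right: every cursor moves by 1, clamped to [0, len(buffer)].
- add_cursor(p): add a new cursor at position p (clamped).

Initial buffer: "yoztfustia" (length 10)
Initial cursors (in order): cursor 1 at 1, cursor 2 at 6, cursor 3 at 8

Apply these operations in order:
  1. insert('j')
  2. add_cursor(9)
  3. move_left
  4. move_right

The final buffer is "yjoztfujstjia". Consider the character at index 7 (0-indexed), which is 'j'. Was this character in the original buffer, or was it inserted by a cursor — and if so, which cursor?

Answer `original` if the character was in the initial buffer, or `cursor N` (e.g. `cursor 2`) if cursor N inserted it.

After op 1 (insert('j')): buffer="yjoztfujstjia" (len 13), cursors c1@2 c2@8 c3@11, authorship .1.....2..3..
After op 2 (add_cursor(9)): buffer="yjoztfujstjia" (len 13), cursors c1@2 c2@8 c4@9 c3@11, authorship .1.....2..3..
After op 3 (move_left): buffer="yjoztfujstjia" (len 13), cursors c1@1 c2@7 c4@8 c3@10, authorship .1.....2..3..
After op 4 (move_right): buffer="yjoztfujstjia" (len 13), cursors c1@2 c2@8 c4@9 c3@11, authorship .1.....2..3..
Authorship (.=original, N=cursor N): . 1 . . . . . 2 . . 3 . .
Index 7: author = 2

Answer: cursor 2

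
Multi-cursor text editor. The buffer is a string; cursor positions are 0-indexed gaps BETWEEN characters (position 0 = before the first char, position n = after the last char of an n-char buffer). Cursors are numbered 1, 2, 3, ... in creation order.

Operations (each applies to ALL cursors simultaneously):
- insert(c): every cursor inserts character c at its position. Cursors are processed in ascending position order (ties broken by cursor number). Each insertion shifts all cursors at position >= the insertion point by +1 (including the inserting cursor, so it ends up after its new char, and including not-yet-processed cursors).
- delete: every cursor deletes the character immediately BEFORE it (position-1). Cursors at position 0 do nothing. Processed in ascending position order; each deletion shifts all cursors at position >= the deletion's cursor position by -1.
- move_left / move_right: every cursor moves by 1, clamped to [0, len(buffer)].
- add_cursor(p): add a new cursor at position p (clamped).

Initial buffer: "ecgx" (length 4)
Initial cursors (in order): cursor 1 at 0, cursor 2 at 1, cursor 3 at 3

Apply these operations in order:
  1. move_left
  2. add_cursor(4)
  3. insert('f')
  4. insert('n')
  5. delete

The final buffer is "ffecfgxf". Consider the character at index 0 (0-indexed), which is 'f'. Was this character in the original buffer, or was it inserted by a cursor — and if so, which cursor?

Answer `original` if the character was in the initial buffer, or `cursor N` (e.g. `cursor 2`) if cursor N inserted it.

After op 1 (move_left): buffer="ecgx" (len 4), cursors c1@0 c2@0 c3@2, authorship ....
After op 2 (add_cursor(4)): buffer="ecgx" (len 4), cursors c1@0 c2@0 c3@2 c4@4, authorship ....
After op 3 (insert('f')): buffer="ffecfgxf" (len 8), cursors c1@2 c2@2 c3@5 c4@8, authorship 12..3..4
After op 4 (insert('n')): buffer="ffnnecfngxfn" (len 12), cursors c1@4 c2@4 c3@8 c4@12, authorship 1212..33..44
After op 5 (delete): buffer="ffecfgxf" (len 8), cursors c1@2 c2@2 c3@5 c4@8, authorship 12..3..4
Authorship (.=original, N=cursor N): 1 2 . . 3 . . 4
Index 0: author = 1

Answer: cursor 1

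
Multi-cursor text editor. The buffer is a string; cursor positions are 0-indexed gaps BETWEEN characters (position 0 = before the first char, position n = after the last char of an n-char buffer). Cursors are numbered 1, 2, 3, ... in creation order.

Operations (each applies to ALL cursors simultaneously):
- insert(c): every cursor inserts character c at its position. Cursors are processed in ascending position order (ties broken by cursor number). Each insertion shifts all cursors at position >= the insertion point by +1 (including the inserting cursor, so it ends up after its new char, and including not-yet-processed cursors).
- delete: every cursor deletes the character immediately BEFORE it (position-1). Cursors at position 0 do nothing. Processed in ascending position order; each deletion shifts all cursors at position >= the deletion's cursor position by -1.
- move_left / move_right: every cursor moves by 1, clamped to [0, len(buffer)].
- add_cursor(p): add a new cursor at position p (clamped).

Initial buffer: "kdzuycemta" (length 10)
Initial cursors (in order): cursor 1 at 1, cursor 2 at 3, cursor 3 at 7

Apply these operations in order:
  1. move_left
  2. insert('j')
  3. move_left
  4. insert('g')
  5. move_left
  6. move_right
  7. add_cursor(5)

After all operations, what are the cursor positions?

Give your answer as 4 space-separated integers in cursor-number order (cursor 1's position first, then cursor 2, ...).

After op 1 (move_left): buffer="kdzuycemta" (len 10), cursors c1@0 c2@2 c3@6, authorship ..........
After op 2 (insert('j')): buffer="jkdjzuycjemta" (len 13), cursors c1@1 c2@4 c3@9, authorship 1..2....3....
After op 3 (move_left): buffer="jkdjzuycjemta" (len 13), cursors c1@0 c2@3 c3@8, authorship 1..2....3....
After op 4 (insert('g')): buffer="gjkdgjzuycgjemta" (len 16), cursors c1@1 c2@5 c3@11, authorship 11..22....33....
After op 5 (move_left): buffer="gjkdgjzuycgjemta" (len 16), cursors c1@0 c2@4 c3@10, authorship 11..22....33....
After op 6 (move_right): buffer="gjkdgjzuycgjemta" (len 16), cursors c1@1 c2@5 c3@11, authorship 11..22....33....
After op 7 (add_cursor(5)): buffer="gjkdgjzuycgjemta" (len 16), cursors c1@1 c2@5 c4@5 c3@11, authorship 11..22....33....

Answer: 1 5 11 5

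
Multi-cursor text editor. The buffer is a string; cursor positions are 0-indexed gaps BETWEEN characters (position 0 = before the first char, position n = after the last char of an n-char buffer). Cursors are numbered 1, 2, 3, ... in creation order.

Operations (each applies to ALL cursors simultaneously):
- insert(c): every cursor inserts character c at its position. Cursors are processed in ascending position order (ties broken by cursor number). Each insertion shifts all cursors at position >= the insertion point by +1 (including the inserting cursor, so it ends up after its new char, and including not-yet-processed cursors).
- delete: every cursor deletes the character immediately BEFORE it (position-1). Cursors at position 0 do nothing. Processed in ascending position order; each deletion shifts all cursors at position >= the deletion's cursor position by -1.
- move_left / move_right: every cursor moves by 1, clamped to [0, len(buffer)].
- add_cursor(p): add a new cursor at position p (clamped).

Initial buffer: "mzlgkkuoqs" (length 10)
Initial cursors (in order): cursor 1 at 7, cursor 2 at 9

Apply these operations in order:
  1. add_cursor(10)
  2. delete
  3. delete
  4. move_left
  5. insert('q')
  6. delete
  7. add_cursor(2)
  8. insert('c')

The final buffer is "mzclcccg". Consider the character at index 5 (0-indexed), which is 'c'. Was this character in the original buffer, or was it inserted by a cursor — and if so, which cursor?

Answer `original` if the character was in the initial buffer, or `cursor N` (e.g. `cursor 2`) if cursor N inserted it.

After op 1 (add_cursor(10)): buffer="mzlgkkuoqs" (len 10), cursors c1@7 c2@9 c3@10, authorship ..........
After op 2 (delete): buffer="mzlgkko" (len 7), cursors c1@6 c2@7 c3@7, authorship .......
After op 3 (delete): buffer="mzlg" (len 4), cursors c1@4 c2@4 c3@4, authorship ....
After op 4 (move_left): buffer="mzlg" (len 4), cursors c1@3 c2@3 c3@3, authorship ....
After op 5 (insert('q')): buffer="mzlqqqg" (len 7), cursors c1@6 c2@6 c3@6, authorship ...123.
After op 6 (delete): buffer="mzlg" (len 4), cursors c1@3 c2@3 c3@3, authorship ....
After op 7 (add_cursor(2)): buffer="mzlg" (len 4), cursors c4@2 c1@3 c2@3 c3@3, authorship ....
After op 8 (insert('c')): buffer="mzclcccg" (len 8), cursors c4@3 c1@7 c2@7 c3@7, authorship ..4.123.
Authorship (.=original, N=cursor N): . . 4 . 1 2 3 .
Index 5: author = 2

Answer: cursor 2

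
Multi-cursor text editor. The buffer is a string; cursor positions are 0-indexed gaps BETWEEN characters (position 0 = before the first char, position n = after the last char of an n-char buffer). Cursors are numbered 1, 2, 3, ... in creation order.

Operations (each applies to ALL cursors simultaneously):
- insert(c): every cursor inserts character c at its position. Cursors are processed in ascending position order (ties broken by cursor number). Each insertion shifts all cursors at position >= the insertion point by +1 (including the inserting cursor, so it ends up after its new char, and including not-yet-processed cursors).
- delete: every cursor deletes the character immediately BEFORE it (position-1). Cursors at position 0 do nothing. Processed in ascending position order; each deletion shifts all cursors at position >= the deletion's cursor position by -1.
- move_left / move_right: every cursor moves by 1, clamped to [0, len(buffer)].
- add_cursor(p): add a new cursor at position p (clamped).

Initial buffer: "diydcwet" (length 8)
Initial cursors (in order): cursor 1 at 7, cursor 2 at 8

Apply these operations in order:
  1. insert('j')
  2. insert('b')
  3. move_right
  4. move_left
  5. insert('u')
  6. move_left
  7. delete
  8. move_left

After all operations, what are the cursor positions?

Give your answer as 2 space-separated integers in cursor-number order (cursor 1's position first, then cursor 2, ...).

After op 1 (insert('j')): buffer="diydcwejtj" (len 10), cursors c1@8 c2@10, authorship .......1.2
After op 2 (insert('b')): buffer="diydcwejbtjb" (len 12), cursors c1@9 c2@12, authorship .......11.22
After op 3 (move_right): buffer="diydcwejbtjb" (len 12), cursors c1@10 c2@12, authorship .......11.22
After op 4 (move_left): buffer="diydcwejbtjb" (len 12), cursors c1@9 c2@11, authorship .......11.22
After op 5 (insert('u')): buffer="diydcwejbutjub" (len 14), cursors c1@10 c2@13, authorship .......111.222
After op 6 (move_left): buffer="diydcwejbutjub" (len 14), cursors c1@9 c2@12, authorship .......111.222
After op 7 (delete): buffer="diydcwejutub" (len 12), cursors c1@8 c2@10, authorship .......11.22
After op 8 (move_left): buffer="diydcwejutub" (len 12), cursors c1@7 c2@9, authorship .......11.22

Answer: 7 9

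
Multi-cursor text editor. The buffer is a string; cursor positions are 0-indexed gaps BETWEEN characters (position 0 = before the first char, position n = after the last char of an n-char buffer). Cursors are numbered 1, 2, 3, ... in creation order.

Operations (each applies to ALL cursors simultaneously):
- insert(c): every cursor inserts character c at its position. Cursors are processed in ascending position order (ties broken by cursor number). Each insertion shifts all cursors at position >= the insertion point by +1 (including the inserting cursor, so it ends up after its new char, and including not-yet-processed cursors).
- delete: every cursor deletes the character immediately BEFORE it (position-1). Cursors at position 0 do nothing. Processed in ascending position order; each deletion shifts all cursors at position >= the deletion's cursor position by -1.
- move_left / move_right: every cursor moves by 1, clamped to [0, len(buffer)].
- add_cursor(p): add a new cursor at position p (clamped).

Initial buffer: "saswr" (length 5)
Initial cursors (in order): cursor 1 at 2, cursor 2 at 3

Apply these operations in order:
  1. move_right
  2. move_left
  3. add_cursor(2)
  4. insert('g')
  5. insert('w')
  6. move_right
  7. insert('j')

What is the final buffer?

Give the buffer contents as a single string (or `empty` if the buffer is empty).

Answer: saggwwsjjgwwjr

Derivation:
After op 1 (move_right): buffer="saswr" (len 5), cursors c1@3 c2@4, authorship .....
After op 2 (move_left): buffer="saswr" (len 5), cursors c1@2 c2@3, authorship .....
After op 3 (add_cursor(2)): buffer="saswr" (len 5), cursors c1@2 c3@2 c2@3, authorship .....
After op 4 (insert('g')): buffer="saggsgwr" (len 8), cursors c1@4 c3@4 c2@6, authorship ..13.2..
After op 5 (insert('w')): buffer="saggwwsgwwr" (len 11), cursors c1@6 c3@6 c2@9, authorship ..1313.22..
After op 6 (move_right): buffer="saggwwsgwwr" (len 11), cursors c1@7 c3@7 c2@10, authorship ..1313.22..
After op 7 (insert('j')): buffer="saggwwsjjgwwjr" (len 14), cursors c1@9 c3@9 c2@13, authorship ..1313.1322.2.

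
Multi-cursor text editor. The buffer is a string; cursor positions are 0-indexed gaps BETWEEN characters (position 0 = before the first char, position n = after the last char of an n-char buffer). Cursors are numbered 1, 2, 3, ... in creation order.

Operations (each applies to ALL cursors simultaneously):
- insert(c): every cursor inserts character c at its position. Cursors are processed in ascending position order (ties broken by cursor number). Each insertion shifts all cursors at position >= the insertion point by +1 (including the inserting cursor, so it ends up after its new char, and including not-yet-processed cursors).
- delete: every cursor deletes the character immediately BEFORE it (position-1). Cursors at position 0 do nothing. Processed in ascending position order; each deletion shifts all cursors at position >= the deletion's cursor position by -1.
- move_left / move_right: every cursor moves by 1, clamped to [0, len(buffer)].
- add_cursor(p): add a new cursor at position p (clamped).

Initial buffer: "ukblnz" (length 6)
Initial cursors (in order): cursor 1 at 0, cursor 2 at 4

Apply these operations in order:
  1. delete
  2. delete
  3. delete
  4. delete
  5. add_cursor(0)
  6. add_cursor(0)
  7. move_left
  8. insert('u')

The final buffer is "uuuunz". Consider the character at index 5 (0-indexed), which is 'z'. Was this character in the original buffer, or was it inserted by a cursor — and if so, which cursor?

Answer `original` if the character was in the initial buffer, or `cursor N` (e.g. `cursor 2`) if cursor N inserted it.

After op 1 (delete): buffer="ukbnz" (len 5), cursors c1@0 c2@3, authorship .....
After op 2 (delete): buffer="uknz" (len 4), cursors c1@0 c2@2, authorship ....
After op 3 (delete): buffer="unz" (len 3), cursors c1@0 c2@1, authorship ...
After op 4 (delete): buffer="nz" (len 2), cursors c1@0 c2@0, authorship ..
After op 5 (add_cursor(0)): buffer="nz" (len 2), cursors c1@0 c2@0 c3@0, authorship ..
After op 6 (add_cursor(0)): buffer="nz" (len 2), cursors c1@0 c2@0 c3@0 c4@0, authorship ..
After op 7 (move_left): buffer="nz" (len 2), cursors c1@0 c2@0 c3@0 c4@0, authorship ..
After op 8 (insert('u')): buffer="uuuunz" (len 6), cursors c1@4 c2@4 c3@4 c4@4, authorship 1234..
Authorship (.=original, N=cursor N): 1 2 3 4 . .
Index 5: author = original

Answer: original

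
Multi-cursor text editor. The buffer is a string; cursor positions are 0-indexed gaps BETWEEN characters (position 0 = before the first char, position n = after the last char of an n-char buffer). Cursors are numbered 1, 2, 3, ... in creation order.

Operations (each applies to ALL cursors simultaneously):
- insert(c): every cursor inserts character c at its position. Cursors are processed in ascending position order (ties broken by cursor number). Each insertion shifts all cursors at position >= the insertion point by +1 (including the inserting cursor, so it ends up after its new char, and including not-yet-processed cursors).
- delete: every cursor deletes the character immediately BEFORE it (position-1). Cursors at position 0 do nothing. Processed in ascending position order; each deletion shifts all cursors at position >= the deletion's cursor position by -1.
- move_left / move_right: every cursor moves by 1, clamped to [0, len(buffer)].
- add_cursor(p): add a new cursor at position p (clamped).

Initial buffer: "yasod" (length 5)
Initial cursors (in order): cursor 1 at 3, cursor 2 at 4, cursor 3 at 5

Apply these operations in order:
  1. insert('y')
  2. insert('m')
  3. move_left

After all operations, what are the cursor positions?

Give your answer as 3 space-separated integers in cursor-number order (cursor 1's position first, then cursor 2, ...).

Answer: 4 7 10

Derivation:
After op 1 (insert('y')): buffer="yasyoydy" (len 8), cursors c1@4 c2@6 c3@8, authorship ...1.2.3
After op 2 (insert('m')): buffer="yasymoymdym" (len 11), cursors c1@5 c2@8 c3@11, authorship ...11.22.33
After op 3 (move_left): buffer="yasymoymdym" (len 11), cursors c1@4 c2@7 c3@10, authorship ...11.22.33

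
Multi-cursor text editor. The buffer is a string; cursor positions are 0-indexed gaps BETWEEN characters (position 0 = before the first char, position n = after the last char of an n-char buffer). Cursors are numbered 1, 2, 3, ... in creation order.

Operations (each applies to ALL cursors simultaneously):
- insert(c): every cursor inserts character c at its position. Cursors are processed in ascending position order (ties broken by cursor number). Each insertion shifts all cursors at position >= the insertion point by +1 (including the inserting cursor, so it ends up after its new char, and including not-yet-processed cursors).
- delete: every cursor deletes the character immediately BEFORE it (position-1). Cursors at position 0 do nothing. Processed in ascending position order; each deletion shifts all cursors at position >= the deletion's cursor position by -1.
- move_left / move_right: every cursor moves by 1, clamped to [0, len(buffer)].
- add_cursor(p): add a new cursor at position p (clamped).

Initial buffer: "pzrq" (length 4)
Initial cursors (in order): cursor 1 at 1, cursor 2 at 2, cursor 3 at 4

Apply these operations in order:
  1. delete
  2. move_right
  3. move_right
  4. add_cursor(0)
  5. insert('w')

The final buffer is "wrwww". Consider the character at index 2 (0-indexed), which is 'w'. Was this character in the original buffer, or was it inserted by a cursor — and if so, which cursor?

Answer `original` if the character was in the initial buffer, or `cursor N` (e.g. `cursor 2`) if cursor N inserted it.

After op 1 (delete): buffer="r" (len 1), cursors c1@0 c2@0 c3@1, authorship .
After op 2 (move_right): buffer="r" (len 1), cursors c1@1 c2@1 c3@1, authorship .
After op 3 (move_right): buffer="r" (len 1), cursors c1@1 c2@1 c3@1, authorship .
After op 4 (add_cursor(0)): buffer="r" (len 1), cursors c4@0 c1@1 c2@1 c3@1, authorship .
After op 5 (insert('w')): buffer="wrwww" (len 5), cursors c4@1 c1@5 c2@5 c3@5, authorship 4.123
Authorship (.=original, N=cursor N): 4 . 1 2 3
Index 2: author = 1

Answer: cursor 1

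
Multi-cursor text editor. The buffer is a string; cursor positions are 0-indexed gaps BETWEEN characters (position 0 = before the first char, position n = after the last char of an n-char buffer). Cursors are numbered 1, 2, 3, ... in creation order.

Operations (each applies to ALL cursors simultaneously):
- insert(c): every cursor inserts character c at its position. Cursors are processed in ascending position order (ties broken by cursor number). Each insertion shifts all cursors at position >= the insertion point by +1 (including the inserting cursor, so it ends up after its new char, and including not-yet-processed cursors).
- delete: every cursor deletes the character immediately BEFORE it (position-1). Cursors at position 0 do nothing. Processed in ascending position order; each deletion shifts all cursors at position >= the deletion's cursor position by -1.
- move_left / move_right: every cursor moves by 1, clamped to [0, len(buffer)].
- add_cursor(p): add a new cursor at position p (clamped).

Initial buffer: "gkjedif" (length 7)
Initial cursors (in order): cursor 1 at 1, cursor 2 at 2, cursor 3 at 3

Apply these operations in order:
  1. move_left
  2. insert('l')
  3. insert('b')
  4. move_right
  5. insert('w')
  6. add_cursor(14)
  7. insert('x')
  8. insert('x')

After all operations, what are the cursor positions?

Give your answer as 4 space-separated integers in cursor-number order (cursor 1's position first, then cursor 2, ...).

After op 1 (move_left): buffer="gkjedif" (len 7), cursors c1@0 c2@1 c3@2, authorship .......
After op 2 (insert('l')): buffer="lglkljedif" (len 10), cursors c1@1 c2@3 c3@5, authorship 1.2.3.....
After op 3 (insert('b')): buffer="lbglbklbjedif" (len 13), cursors c1@2 c2@5 c3@8, authorship 11.22.33.....
After op 4 (move_right): buffer="lbglbklbjedif" (len 13), cursors c1@3 c2@6 c3@9, authorship 11.22.33.....
After op 5 (insert('w')): buffer="lbgwlbkwlbjwedif" (len 16), cursors c1@4 c2@8 c3@12, authorship 11.122.233.3....
After op 6 (add_cursor(14)): buffer="lbgwlbkwlbjwedif" (len 16), cursors c1@4 c2@8 c3@12 c4@14, authorship 11.122.233.3....
After op 7 (insert('x')): buffer="lbgwxlbkwxlbjwxedxif" (len 20), cursors c1@5 c2@10 c3@15 c4@18, authorship 11.1122.2233.33..4..
After op 8 (insert('x')): buffer="lbgwxxlbkwxxlbjwxxedxxif" (len 24), cursors c1@6 c2@12 c3@18 c4@22, authorship 11.11122.22233.333..44..

Answer: 6 12 18 22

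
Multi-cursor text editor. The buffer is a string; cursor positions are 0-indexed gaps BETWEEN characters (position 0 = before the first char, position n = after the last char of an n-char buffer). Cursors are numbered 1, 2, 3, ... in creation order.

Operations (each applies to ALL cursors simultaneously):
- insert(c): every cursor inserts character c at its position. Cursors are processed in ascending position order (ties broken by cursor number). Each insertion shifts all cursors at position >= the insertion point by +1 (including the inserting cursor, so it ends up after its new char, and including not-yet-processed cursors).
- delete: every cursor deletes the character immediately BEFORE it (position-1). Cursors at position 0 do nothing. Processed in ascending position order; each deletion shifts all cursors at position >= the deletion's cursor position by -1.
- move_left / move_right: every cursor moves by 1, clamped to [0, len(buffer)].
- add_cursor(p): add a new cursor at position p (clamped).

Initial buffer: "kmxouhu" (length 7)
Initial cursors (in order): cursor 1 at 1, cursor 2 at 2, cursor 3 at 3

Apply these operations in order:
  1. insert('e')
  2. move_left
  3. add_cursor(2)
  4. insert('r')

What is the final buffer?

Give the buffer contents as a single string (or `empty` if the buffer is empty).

Answer: krermrexreouhu

Derivation:
After op 1 (insert('e')): buffer="kemexeouhu" (len 10), cursors c1@2 c2@4 c3@6, authorship .1.2.3....
After op 2 (move_left): buffer="kemexeouhu" (len 10), cursors c1@1 c2@3 c3@5, authorship .1.2.3....
After op 3 (add_cursor(2)): buffer="kemexeouhu" (len 10), cursors c1@1 c4@2 c2@3 c3@5, authorship .1.2.3....
After op 4 (insert('r')): buffer="krermrexreouhu" (len 14), cursors c1@2 c4@4 c2@6 c3@9, authorship .114.22.33....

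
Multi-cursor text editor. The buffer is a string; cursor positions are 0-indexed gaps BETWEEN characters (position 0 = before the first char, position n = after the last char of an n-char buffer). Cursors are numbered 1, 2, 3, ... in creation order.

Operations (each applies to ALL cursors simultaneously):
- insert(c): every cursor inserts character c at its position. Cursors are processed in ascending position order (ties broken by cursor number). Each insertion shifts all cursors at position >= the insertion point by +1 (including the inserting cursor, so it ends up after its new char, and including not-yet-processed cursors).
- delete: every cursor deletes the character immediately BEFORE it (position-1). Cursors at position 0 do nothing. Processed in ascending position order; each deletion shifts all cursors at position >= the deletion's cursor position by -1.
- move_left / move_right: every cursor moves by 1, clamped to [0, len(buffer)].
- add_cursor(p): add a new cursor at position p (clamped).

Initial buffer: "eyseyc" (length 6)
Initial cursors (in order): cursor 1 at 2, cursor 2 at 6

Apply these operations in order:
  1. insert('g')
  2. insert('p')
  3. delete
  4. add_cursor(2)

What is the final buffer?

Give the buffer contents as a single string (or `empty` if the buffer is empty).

After op 1 (insert('g')): buffer="eygseycg" (len 8), cursors c1@3 c2@8, authorship ..1....2
After op 2 (insert('p')): buffer="eygpseycgp" (len 10), cursors c1@4 c2@10, authorship ..11....22
After op 3 (delete): buffer="eygseycg" (len 8), cursors c1@3 c2@8, authorship ..1....2
After op 4 (add_cursor(2)): buffer="eygseycg" (len 8), cursors c3@2 c1@3 c2@8, authorship ..1....2

Answer: eygseycg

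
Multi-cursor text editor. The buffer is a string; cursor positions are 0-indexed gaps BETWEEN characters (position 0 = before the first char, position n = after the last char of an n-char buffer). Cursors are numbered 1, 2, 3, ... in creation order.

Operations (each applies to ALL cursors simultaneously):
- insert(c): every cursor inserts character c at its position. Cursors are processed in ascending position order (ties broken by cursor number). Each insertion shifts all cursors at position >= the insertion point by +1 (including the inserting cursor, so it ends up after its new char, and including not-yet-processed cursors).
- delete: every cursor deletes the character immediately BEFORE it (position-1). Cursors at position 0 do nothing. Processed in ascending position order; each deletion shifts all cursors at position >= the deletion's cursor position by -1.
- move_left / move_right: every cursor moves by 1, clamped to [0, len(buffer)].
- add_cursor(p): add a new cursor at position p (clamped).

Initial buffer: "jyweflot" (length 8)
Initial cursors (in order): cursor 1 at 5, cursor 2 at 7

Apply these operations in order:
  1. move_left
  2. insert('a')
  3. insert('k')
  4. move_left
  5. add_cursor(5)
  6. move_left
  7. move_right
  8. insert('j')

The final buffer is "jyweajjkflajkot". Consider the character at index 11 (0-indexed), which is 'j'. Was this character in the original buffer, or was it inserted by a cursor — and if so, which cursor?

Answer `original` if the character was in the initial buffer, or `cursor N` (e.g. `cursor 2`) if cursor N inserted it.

Answer: cursor 2

Derivation:
After op 1 (move_left): buffer="jyweflot" (len 8), cursors c1@4 c2@6, authorship ........
After op 2 (insert('a')): buffer="jyweaflaot" (len 10), cursors c1@5 c2@8, authorship ....1..2..
After op 3 (insert('k')): buffer="jyweakflakot" (len 12), cursors c1@6 c2@10, authorship ....11..22..
After op 4 (move_left): buffer="jyweakflakot" (len 12), cursors c1@5 c2@9, authorship ....11..22..
After op 5 (add_cursor(5)): buffer="jyweakflakot" (len 12), cursors c1@5 c3@5 c2@9, authorship ....11..22..
After op 6 (move_left): buffer="jyweakflakot" (len 12), cursors c1@4 c3@4 c2@8, authorship ....11..22..
After op 7 (move_right): buffer="jyweakflakot" (len 12), cursors c1@5 c3@5 c2@9, authorship ....11..22..
After op 8 (insert('j')): buffer="jyweajjkflajkot" (len 15), cursors c1@7 c3@7 c2@12, authorship ....1131..222..
Authorship (.=original, N=cursor N): . . . . 1 1 3 1 . . 2 2 2 . .
Index 11: author = 2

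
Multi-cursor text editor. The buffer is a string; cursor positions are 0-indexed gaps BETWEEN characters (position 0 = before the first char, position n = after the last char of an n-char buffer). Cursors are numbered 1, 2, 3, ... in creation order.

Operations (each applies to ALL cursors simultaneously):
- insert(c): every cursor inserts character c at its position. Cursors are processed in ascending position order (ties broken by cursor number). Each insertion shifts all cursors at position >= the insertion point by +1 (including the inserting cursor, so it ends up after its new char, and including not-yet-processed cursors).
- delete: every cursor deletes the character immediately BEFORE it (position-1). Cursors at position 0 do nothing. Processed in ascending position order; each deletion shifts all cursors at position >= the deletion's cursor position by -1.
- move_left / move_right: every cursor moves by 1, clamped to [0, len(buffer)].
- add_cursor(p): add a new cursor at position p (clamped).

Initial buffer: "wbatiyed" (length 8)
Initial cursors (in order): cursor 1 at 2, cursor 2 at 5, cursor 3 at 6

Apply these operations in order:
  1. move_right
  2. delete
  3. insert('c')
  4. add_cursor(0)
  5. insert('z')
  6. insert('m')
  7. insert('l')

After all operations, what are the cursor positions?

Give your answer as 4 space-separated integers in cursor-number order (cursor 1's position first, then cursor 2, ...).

After op 1 (move_right): buffer="wbatiyed" (len 8), cursors c1@3 c2@6 c3@7, authorship ........
After op 2 (delete): buffer="wbtid" (len 5), cursors c1@2 c2@4 c3@4, authorship .....
After op 3 (insert('c')): buffer="wbcticcd" (len 8), cursors c1@3 c2@7 c3@7, authorship ..1..23.
After op 4 (add_cursor(0)): buffer="wbcticcd" (len 8), cursors c4@0 c1@3 c2@7 c3@7, authorship ..1..23.
After op 5 (insert('z')): buffer="zwbczticczzd" (len 12), cursors c4@1 c1@5 c2@11 c3@11, authorship 4..11..2323.
After op 6 (insert('m')): buffer="zmwbczmticczzmmd" (len 16), cursors c4@2 c1@7 c2@15 c3@15, authorship 44..111..232323.
After op 7 (insert('l')): buffer="zmlwbczmlticczzmmlld" (len 20), cursors c4@3 c1@9 c2@19 c3@19, authorship 444..1111..23232323.

Answer: 9 19 19 3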